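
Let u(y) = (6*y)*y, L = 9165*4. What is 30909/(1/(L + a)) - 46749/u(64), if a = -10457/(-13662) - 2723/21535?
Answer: 455179646513992847387/401696317440 ≈ 1.1331e+9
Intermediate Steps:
L = 36660
a = 187989869/294211170 (a = -10457*(-1/13662) - 2723*1/21535 = 10457/13662 - 2723/21535 = 187989869/294211170 ≈ 0.63896)
u(y) = 6*y²
30909/(1/(L + a)) - 46749/u(64) = 30909/(1/(36660 + 187989869/294211170)) - 46749/(6*64²) = 30909/(1/(10785969482069/294211170)) - 46749/(6*4096) = 30909/(294211170/10785969482069) - 46749/24576 = 30909*(10785969482069/294211170) - 46749*1/24576 = 111127843573756907/98070390 - 15583/8192 = 455179646513992847387/401696317440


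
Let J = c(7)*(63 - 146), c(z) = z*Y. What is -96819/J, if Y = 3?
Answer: 32273/581 ≈ 55.547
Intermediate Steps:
c(z) = 3*z (c(z) = z*3 = 3*z)
J = -1743 (J = (3*7)*(63 - 146) = 21*(-83) = -1743)
-96819/J = -96819/(-1743) = -96819*(-1/1743) = 32273/581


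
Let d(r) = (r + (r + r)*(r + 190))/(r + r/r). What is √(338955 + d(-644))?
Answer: √139765024351/643 ≈ 581.42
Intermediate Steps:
d(r) = (r + 2*r*(190 + r))/(1 + r) (d(r) = (r + (2*r)*(190 + r))/(r + 1) = (r + 2*r*(190 + r))/(1 + r))
√(338955 + d(-644)) = √(338955 - 644*(381 + 2*(-644))/(1 - 644)) = √(338955 - 644*(381 - 1288)/(-643)) = √(338955 - 644*(-1/643)*(-907)) = √(338955 - 584108/643) = √(217363957/643) = √139765024351/643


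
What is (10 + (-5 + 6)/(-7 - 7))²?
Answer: 19321/196 ≈ 98.577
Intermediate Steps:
(10 + (-5 + 6)/(-7 - 7))² = (10 + 1/(-14))² = (10 + 1*(-1/14))² = (10 - 1/14)² = (139/14)² = 19321/196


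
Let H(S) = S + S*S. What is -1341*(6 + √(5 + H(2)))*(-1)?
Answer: 8046 + 1341*√11 ≈ 12494.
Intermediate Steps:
H(S) = S + S²
-1341*(6 + √(5 + H(2)))*(-1) = -1341*(6 + √(5 + 2*(1 + 2)))*(-1) = -1341*(6 + √(5 + 2*3))*(-1) = -1341*(6 + √(5 + 6))*(-1) = -1341*(6 + √11)*(-1) = -1341*(-6 - √11) = 8046 + 1341*√11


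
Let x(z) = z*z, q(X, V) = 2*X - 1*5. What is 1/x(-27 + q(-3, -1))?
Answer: 1/1444 ≈ 0.00069252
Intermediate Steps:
q(X, V) = -5 + 2*X (q(X, V) = 2*X - 5 = -5 + 2*X)
x(z) = z**2
1/x(-27 + q(-3, -1)) = 1/((-27 + (-5 + 2*(-3)))**2) = 1/((-27 + (-5 - 6))**2) = 1/((-27 - 11)**2) = 1/((-38)**2) = 1/1444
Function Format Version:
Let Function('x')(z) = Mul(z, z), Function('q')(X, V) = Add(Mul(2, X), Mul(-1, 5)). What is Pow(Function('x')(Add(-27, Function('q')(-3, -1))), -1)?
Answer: Rational(1, 1444) ≈ 0.00069252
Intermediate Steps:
Function('q')(X, V) = Add(-5, Mul(2, X)) (Function('q')(X, V) = Add(Mul(2, X), -5) = Add(-5, Mul(2, X)))
Function('x')(z) = Pow(z, 2)
Pow(Function('x')(Add(-27, Function('q')(-3, -1))), -1) = Pow(Pow(Add(-27, Add(-5, Mul(2, -3))), 2), -1) = Pow(Pow(Add(-27, Add(-5, -6)), 2), -1) = Pow(Pow(Add(-27, -11), 2), -1) = Pow(Pow(-38, 2), -1) = Pow(1444, -1) = Rational(1, 1444)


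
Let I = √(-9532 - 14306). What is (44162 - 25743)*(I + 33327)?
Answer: 613850013 + 18419*I*√23838 ≈ 6.1385e+8 + 2.8438e+6*I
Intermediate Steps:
I = I*√23838 (I = √(-23838) = I*√23838 ≈ 154.4*I)
(44162 - 25743)*(I + 33327) = (44162 - 25743)*(I*√23838 + 33327) = 18419*(33327 + I*√23838) = 613850013 + 18419*I*√23838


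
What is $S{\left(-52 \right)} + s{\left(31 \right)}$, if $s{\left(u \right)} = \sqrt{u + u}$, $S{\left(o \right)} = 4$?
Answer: $4 + \sqrt{62} \approx 11.874$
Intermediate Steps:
$s{\left(u \right)} = \sqrt{2} \sqrt{u}$ ($s{\left(u \right)} = \sqrt{2 u} = \sqrt{2} \sqrt{u}$)
$S{\left(-52 \right)} + s{\left(31 \right)} = 4 + \sqrt{2} \sqrt{31} = 4 + \sqrt{62}$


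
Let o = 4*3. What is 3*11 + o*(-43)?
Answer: -483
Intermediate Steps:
o = 12
3*11 + o*(-43) = 3*11 + 12*(-43) = 33 - 516 = -483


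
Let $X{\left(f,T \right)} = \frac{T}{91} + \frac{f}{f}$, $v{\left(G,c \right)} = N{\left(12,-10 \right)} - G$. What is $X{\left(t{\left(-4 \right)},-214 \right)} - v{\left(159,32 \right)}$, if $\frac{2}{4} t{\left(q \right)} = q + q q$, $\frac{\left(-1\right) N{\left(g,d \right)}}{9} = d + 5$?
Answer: $\frac{10251}{91} \approx 112.65$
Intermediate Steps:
$N{\left(g,d \right)} = -45 - 9 d$ ($N{\left(g,d \right)} = - 9 \left(d + 5\right) = - 9 \left(5 + d\right) = -45 - 9 d$)
$t{\left(q \right)} = 2 q + 2 q^{2}$ ($t{\left(q \right)} = 2 \left(q + q q\right) = 2 \left(q + q^{2}\right) = 2 q + 2 q^{2}$)
$v{\left(G,c \right)} = 45 - G$ ($v{\left(G,c \right)} = \left(-45 - -90\right) - G = \left(-45 + 90\right) - G = 45 - G$)
$X{\left(f,T \right)} = 1 + \frac{T}{91}$ ($X{\left(f,T \right)} = T \frac{1}{91} + 1 = \frac{T}{91} + 1 = 1 + \frac{T}{91}$)
$X{\left(t{\left(-4 \right)},-214 \right)} - v{\left(159,32 \right)} = \left(1 + \frac{1}{91} \left(-214\right)\right) - \left(45 - 159\right) = \left(1 - \frac{214}{91}\right) - \left(45 - 159\right) = - \frac{123}{91} - -114 = - \frac{123}{91} + 114 = \frac{10251}{91}$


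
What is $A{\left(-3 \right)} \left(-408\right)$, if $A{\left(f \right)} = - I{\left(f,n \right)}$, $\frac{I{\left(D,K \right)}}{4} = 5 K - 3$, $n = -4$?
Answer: $-37536$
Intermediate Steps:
$I{\left(D,K \right)} = -12 + 20 K$ ($I{\left(D,K \right)} = 4 \left(5 K - 3\right) = 4 \left(-3 + 5 K\right) = -12 + 20 K$)
$A{\left(f \right)} = 92$ ($A{\left(f \right)} = - (-12 + 20 \left(-4\right)) = - (-12 - 80) = \left(-1\right) \left(-92\right) = 92$)
$A{\left(-3 \right)} \left(-408\right) = 92 \left(-408\right) = -37536$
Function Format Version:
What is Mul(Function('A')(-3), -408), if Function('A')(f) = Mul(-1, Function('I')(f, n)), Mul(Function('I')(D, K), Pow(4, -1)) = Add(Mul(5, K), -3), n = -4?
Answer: -37536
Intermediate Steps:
Function('I')(D, K) = Add(-12, Mul(20, K)) (Function('I')(D, K) = Mul(4, Add(Mul(5, K), -3)) = Mul(4, Add(-3, Mul(5, K))) = Add(-12, Mul(20, K)))
Function('A')(f) = 92 (Function('A')(f) = Mul(-1, Add(-12, Mul(20, -4))) = Mul(-1, Add(-12, -80)) = Mul(-1, -92) = 92)
Mul(Function('A')(-3), -408) = Mul(92, -408) = -37536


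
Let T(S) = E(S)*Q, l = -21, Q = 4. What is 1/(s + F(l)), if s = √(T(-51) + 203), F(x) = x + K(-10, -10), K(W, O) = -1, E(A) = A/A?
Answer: -22/277 - 3*√23/277 ≈ -0.13136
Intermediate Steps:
E(A) = 1
F(x) = -1 + x (F(x) = x - 1 = -1 + x)
T(S) = 4 (T(S) = 1*4 = 4)
s = 3*√23 (s = √(4 + 203) = √207 = 3*√23 ≈ 14.387)
1/(s + F(l)) = 1/(3*√23 + (-1 - 21)) = 1/(3*√23 - 22) = 1/(-22 + 3*√23)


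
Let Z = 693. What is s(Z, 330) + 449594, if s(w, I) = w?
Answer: 450287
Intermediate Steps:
s(Z, 330) + 449594 = 693 + 449594 = 450287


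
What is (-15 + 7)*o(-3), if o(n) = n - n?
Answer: 0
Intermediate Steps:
o(n) = 0
(-15 + 7)*o(-3) = (-15 + 7)*0 = -8*0 = 0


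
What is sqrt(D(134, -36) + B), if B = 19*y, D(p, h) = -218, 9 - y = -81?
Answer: 2*sqrt(373) ≈ 38.626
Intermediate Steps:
y = 90 (y = 9 - 1*(-81) = 9 + 81 = 90)
B = 1710 (B = 19*90 = 1710)
sqrt(D(134, -36) + B) = sqrt(-218 + 1710) = sqrt(1492) = 2*sqrt(373)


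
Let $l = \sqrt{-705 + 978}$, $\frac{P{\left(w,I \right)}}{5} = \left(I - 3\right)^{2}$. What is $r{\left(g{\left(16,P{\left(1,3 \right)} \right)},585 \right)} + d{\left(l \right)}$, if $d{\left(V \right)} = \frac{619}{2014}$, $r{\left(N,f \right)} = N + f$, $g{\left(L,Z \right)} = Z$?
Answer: $\frac{1178809}{2014} \approx 585.31$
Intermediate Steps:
$P{\left(w,I \right)} = 5 \left(-3 + I\right)^{2}$ ($P{\left(w,I \right)} = 5 \left(I - 3\right)^{2} = 5 \left(-3 + I\right)^{2}$)
$l = \sqrt{273} \approx 16.523$
$d{\left(V \right)} = \frac{619}{2014}$ ($d{\left(V \right)} = 619 \cdot \frac{1}{2014} = \frac{619}{2014}$)
$r{\left(g{\left(16,P{\left(1,3 \right)} \right)},585 \right)} + d{\left(l \right)} = \left(5 \left(-3 + 3\right)^{2} + 585\right) + \frac{619}{2014} = \left(5 \cdot 0^{2} + 585\right) + \frac{619}{2014} = \left(5 \cdot 0 + 585\right) + \frac{619}{2014} = \left(0 + 585\right) + \frac{619}{2014} = 585 + \frac{619}{2014} = \frac{1178809}{2014}$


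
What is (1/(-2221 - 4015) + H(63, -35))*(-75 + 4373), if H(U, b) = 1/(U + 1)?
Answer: 3315907/49888 ≈ 66.467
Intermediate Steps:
H(U, b) = 1/(1 + U)
(1/(-2221 - 4015) + H(63, -35))*(-75 + 4373) = (1/(-2221 - 4015) + 1/(1 + 63))*(-75 + 4373) = (1/(-6236) + 1/64)*4298 = (-1/6236 + 1/64)*4298 = (1543/99776)*4298 = 3315907/49888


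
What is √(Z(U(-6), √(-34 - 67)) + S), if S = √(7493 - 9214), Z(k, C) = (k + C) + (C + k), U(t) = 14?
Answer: √(28 + I*√1721 + 2*I*√101) ≈ 6.9156 + 4.4526*I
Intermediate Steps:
Z(k, C) = 2*C + 2*k (Z(k, C) = (C + k) + (C + k) = 2*C + 2*k)
S = I*√1721 (S = √(-1721) = I*√1721 ≈ 41.485*I)
√(Z(U(-6), √(-34 - 67)) + S) = √((2*√(-34 - 67) + 2*14) + I*√1721) = √((2*√(-101) + 28) + I*√1721) = √((2*(I*√101) + 28) + I*√1721) = √((2*I*√101 + 28) + I*√1721) = √((28 + 2*I*√101) + I*√1721) = √(28 + I*√1721 + 2*I*√101)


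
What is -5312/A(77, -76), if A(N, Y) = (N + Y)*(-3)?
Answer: 5312/3 ≈ 1770.7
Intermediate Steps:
A(N, Y) = -3*N - 3*Y
-5312/A(77, -76) = -5312/(-3*77 - 3*(-76)) = -5312/(-231 + 228) = -5312/(-3) = -5312*(-1/3) = 5312/3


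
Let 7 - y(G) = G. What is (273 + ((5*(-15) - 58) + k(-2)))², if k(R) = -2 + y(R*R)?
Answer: 19881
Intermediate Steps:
y(G) = 7 - G
k(R) = 5 - R² (k(R) = -2 + (7 - R*R) = -2 + (7 - R²) = 5 - R²)
(273 + ((5*(-15) - 58) + k(-2)))² = (273 + ((5*(-15) - 58) + (5 - 1*(-2)²)))² = (273 + ((-75 - 58) + (5 - 1*4)))² = (273 + (-133 + (5 - 4)))² = (273 + (-133 + 1))² = (273 - 132)² = 141² = 19881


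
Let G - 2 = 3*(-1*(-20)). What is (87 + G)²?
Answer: 22201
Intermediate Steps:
G = 62 (G = 2 + 3*(-1*(-20)) = 2 + 3*20 = 2 + 60 = 62)
(87 + G)² = (87 + 62)² = 149² = 22201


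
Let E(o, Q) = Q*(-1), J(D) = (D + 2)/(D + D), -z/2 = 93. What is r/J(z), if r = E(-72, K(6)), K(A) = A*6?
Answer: -1674/23 ≈ -72.783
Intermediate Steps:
z = -186 (z = -2*93 = -186)
J(D) = (2 + D)/(2*D) (J(D) = (2 + D)/((2*D)) = (2 + D)*(1/(2*D)) = (2 + D)/(2*D))
K(A) = 6*A
E(o, Q) = -Q
r = -36 (r = -6*6 = -1*36 = -36)
r/J(z) = -36*(-372/(2 - 186)) = -36/((1/2)*(-1/186)*(-184)) = -36/46/93 = -36*93/46 = -1674/23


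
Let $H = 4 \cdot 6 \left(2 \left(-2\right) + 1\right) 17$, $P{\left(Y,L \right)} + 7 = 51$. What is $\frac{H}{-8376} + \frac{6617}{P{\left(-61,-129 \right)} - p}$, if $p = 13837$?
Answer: $- \frac{123530}{370289} \approx -0.3336$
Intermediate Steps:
$P{\left(Y,L \right)} = 44$ ($P{\left(Y,L \right)} = -7 + 51 = 44$)
$H = -1224$ ($H = 24 \left(-4 + 1\right) 17 = 24 \left(-3\right) 17 = \left(-72\right) 17 = -1224$)
$\frac{H}{-8376} + \frac{6617}{P{\left(-61,-129 \right)} - p} = - \frac{1224}{-8376} + \frac{6617}{44 - 13837} = \left(-1224\right) \left(- \frac{1}{8376}\right) + \frac{6617}{44 - 13837} = \frac{51}{349} + \frac{6617}{-13793} = \frac{51}{349} + 6617 \left(- \frac{1}{13793}\right) = \frac{51}{349} - \frac{509}{1061} = - \frac{123530}{370289}$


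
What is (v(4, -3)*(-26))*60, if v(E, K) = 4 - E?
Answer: 0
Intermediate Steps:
(v(4, -3)*(-26))*60 = ((4 - 1*4)*(-26))*60 = ((4 - 4)*(-26))*60 = (0*(-26))*60 = 0*60 = 0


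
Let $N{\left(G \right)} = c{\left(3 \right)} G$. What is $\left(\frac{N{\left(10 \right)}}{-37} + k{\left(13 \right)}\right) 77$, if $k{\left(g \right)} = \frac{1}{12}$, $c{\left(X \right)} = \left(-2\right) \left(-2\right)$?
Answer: $- \frac{34111}{444} \approx -76.827$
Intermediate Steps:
$c{\left(X \right)} = 4$
$N{\left(G \right)} = 4 G$
$k{\left(g \right)} = \frac{1}{12}$
$\left(\frac{N{\left(10 \right)}}{-37} + k{\left(13 \right)}\right) 77 = \left(\frac{4 \cdot 10}{-37} + \frac{1}{12}\right) 77 = \left(40 \left(- \frac{1}{37}\right) + \frac{1}{12}\right) 77 = \left(- \frac{40}{37} + \frac{1}{12}\right) 77 = \left(- \frac{443}{444}\right) 77 = - \frac{34111}{444}$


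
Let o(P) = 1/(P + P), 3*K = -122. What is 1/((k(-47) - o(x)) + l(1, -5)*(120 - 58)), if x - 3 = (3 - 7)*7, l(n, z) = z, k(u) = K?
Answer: -150/52597 ≈ -0.0028519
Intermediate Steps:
K = -122/3 (K = (⅓)*(-122) = -122/3 ≈ -40.667)
k(u) = -122/3
x = -25 (x = 3 + (3 - 7)*7 = 3 - 4*7 = 3 - 28 = -25)
o(P) = 1/(2*P)
1/((k(-47) - o(x)) + l(1, -5)*(120 - 58)) = 1/((-122/3 - 1/(2*(-25))) - 5*(120 - 58)) = 1/((-122/3 - (-1)/(2*25)) - 5*62) = 1/((-122/3 - 1*(-1/50)) - 310) = 1/((-122/3 + 1/50) - 310) = 1/(-6097/150 - 310) = 1/(-52597/150) = -150/52597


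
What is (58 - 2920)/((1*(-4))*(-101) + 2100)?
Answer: -1431/1252 ≈ -1.1430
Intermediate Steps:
(58 - 2920)/((1*(-4))*(-101) + 2100) = -2862/(-4*(-101) + 2100) = -2862/(404 + 2100) = -2862/2504 = -2862*1/2504 = -1431/1252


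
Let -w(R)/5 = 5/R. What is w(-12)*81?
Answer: 675/4 ≈ 168.75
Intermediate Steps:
w(R) = -25/R
w(-12)*81 = -25/(-12)*81 = -25*(-1/12)*81 = (25/12)*81 = 675/4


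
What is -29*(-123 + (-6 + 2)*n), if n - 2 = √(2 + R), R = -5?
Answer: 3799 + 116*I*√3 ≈ 3799.0 + 200.92*I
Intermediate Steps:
n = 2 + I*√3 (n = 2 + √(2 - 5) = 2 + √(-3) = 2 + I*√3 ≈ 2.0 + 1.732*I)
-29*(-123 + (-6 + 2)*n) = -29*(-123 + (-6 + 2)*(2 + I*√3)) = -29*(-123 - 4*(2 + I*√3)) = -29*(-123 + (-8 - 4*I*√3)) = -29*(-131 - 4*I*√3) = 3799 + 116*I*√3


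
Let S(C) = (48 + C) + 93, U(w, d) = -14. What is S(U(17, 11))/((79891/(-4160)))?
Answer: -528320/79891 ≈ -6.6130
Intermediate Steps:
S(C) = 141 + C
S(U(17, 11))/((79891/(-4160))) = (141 - 14)/((79891/(-4160))) = 127/((79891*(-1/4160))) = 127/(-79891/4160) = 127*(-4160/79891) = -528320/79891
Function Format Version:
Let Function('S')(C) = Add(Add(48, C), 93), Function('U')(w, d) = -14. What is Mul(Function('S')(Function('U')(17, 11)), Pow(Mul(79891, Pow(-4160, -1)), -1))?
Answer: Rational(-528320, 79891) ≈ -6.6130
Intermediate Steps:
Function('S')(C) = Add(141, C)
Mul(Function('S')(Function('U')(17, 11)), Pow(Mul(79891, Pow(-4160, -1)), -1)) = Mul(Add(141, -14), Pow(Mul(79891, Pow(-4160, -1)), -1)) = Mul(127, Pow(Mul(79891, Rational(-1, 4160)), -1)) = Mul(127, Pow(Rational(-79891, 4160), -1)) = Mul(127, Rational(-4160, 79891)) = Rational(-528320, 79891)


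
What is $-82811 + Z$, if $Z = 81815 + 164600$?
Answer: $163604$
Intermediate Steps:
$Z = 246415$
$-82811 + Z = -82811 + 246415 = 163604$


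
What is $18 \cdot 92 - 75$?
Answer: $1581$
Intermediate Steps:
$18 \cdot 92 - 75 = 1656 - 75 = 1581$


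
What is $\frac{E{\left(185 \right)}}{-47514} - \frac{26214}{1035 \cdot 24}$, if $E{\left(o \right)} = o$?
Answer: $- \frac{34725761}{32784660} \approx -1.0592$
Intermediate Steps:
$\frac{E{\left(185 \right)}}{-47514} - \frac{26214}{1035 \cdot 24} = \frac{185}{-47514} - \frac{26214}{1035 \cdot 24} = 185 \left(- \frac{1}{47514}\right) - \frac{26214}{24840} = - \frac{185}{47514} - \frac{4369}{4140} = - \frac{34725761}{32784660}$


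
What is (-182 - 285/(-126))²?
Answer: 56987401/1764 ≈ 32306.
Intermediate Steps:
(-182 - 285/(-126))² = (-182 - 285*(-1/126))² = (-182 + 95/42)² = (-7549/42)² = 56987401/1764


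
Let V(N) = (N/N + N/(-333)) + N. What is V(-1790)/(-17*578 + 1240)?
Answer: 593947/2859138 ≈ 0.20774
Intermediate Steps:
V(N) = 1 + 332*N/333 (V(N) = (1 + N*(-1/333)) + N = (1 - N/333) + N = 1 + 332*N/333)
V(-1790)/(-17*578 + 1240) = (1 + (332/333)*(-1790))/(-17*578 + 1240) = (1 - 594280/333)/(-9826 + 1240) = -593947/333/(-8586) = -593947/333*(-1/8586) = 593947/2859138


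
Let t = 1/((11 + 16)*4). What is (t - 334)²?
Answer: 1301117041/11664 ≈ 1.1155e+5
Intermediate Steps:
t = 1/108 (t = 1/(27*4) = 1/108 ≈ 0.0092593)
(t - 334)² = (1/108 - 334)² = (-36071/108)² = 1301117041/11664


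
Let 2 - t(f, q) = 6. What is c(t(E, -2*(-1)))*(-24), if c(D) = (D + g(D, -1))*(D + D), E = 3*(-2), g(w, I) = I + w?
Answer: -1728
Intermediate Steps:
E = -6
t(f, q) = -4 (t(f, q) = 2 - 1*6 = 2 - 6 = -4)
c(D) = 2*D*(-1 + 2*D) (c(D) = (D + (-1 + D))*(D + D) = (-1 + 2*D)*(2*D) = 2*D*(-1 + 2*D))
c(t(E, -2*(-1)))*(-24) = (2*(-4)*(-1 + 2*(-4)))*(-24) = (2*(-4)*(-1 - 8))*(-24) = (2*(-4)*(-9))*(-24) = 72*(-24) = -1728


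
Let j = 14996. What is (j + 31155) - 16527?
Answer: 29624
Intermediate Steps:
(j + 31155) - 16527 = (14996 + 31155) - 16527 = 46151 - 16527 = 29624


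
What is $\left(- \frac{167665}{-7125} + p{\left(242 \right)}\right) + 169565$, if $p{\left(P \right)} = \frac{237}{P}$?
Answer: $\frac{58482942961}{344850} \approx 1.6959 \cdot 10^{5}$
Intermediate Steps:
$\left(- \frac{167665}{-7125} + p{\left(242 \right)}\right) + 169565 = \left(- \frac{167665}{-7125} + \frac{237}{242}\right) + 169565 = \left(\left(-167665\right) \left(- \frac{1}{7125}\right) + 237 \cdot \frac{1}{242}\right) + 169565 = \left(\frac{33533}{1425} + \frac{237}{242}\right) + 169565 = \frac{8452711}{344850} + 169565 = \frac{58482942961}{344850}$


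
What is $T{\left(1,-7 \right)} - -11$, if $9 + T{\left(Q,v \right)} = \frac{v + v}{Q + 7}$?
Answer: $\frac{1}{4} \approx 0.25$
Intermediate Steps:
$T{\left(Q,v \right)} = -9 + \frac{2 v}{7 + Q}$ ($T{\left(Q,v \right)} = -9 + \frac{v + v}{Q + 7} = -9 + \frac{2 v}{7 + Q}$)
$T{\left(1,-7 \right)} - -11 = \frac{-63 - 9 + 2 \left(-7\right)}{7 + 1} - -11 = \frac{-63 - 9 - 14}{8} + 11 = \frac{1}{8} \left(-86\right) + 11 = - \frac{43}{4} + 11 = \frac{1}{4}$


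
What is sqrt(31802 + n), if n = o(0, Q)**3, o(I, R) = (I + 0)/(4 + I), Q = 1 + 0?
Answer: sqrt(31802) ≈ 178.33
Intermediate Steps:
Q = 1
o(I, R) = I/(4 + I)
n = 0 (n = (0/(4 + 0))**3 = (0/4)**3 = (0*(1/4))**3 = 0**3 = 0)
sqrt(31802 + n) = sqrt(31802 + 0) = sqrt(31802)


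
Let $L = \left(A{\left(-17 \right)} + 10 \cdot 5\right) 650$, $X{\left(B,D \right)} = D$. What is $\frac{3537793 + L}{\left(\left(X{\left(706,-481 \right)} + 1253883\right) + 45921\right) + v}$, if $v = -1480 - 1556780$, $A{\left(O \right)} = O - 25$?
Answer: $- \frac{3542993}{258937} \approx -13.683$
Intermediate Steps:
$A{\left(O \right)} = -25 + O$
$v = -1558260$ ($v = -1480 - 1556780 = -1558260$)
$L = 5200$ ($L = \left(\left(-25 - 17\right) + 10 \cdot 5\right) 650 = \left(-42 + 50\right) 650 = 8 \cdot 650 = 5200$)
$\frac{3537793 + L}{\left(\left(X{\left(706,-481 \right)} + 1253883\right) + 45921\right) + v} = \frac{3537793 + 5200}{\left(\left(-481 + 1253883\right) + 45921\right) - 1558260} = \frac{3542993}{\left(1253402 + 45921\right) - 1558260} = \frac{3542993}{1299323 - 1558260} = \frac{3542993}{-258937} = 3542993 \left(- \frac{1}{258937}\right) = - \frac{3542993}{258937}$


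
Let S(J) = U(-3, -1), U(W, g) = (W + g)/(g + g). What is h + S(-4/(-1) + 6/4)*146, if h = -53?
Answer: 239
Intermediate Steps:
U(W, g) = (W + g)/(2*g) (U(W, g) = (W + g)/((2*g)) = (W + g)*(1/(2*g)) = (W + g)/(2*g))
S(J) = 2 (S(J) = (1/2)*(-3 - 1)/(-1) = (1/2)*(-1)*(-4) = 2)
h + S(-4/(-1) + 6/4)*146 = -53 + 2*146 = -53 + 292 = 239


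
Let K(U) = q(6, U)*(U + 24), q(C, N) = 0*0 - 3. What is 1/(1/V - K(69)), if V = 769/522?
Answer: 769/215073 ≈ 0.0035755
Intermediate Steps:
q(C, N) = -3 (q(C, N) = 0 - 3 = -3)
K(U) = -72 - 3*U (K(U) = -3*(U + 24) = -3*(24 + U) = -72 - 3*U)
V = 769/522 (V = 769*(1/522) = 769/522 ≈ 1.4732)
1/(1/V - K(69)) = 1/(1/(769/522) - (-72 - 3*69)) = 1/(522/769 - (-72 - 207)) = 1/(522/769 - 1*(-279)) = 1/(522/769 + 279) = 1/(215073/769) = 769/215073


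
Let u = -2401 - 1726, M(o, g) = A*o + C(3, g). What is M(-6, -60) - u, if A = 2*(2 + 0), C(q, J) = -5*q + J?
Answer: 4028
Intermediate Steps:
C(q, J) = J - 5*q
A = 4 (A = 2*2 = 4)
M(o, g) = -15 + g + 4*o (M(o, g) = 4*o + (g - 5*3) = 4*o + (g - 15) = 4*o + (-15 + g) = -15 + g + 4*o)
u = -4127
M(-6, -60) - u = (-15 - 60 + 4*(-6)) - 1*(-4127) = (-15 - 60 - 24) + 4127 = -99 + 4127 = 4028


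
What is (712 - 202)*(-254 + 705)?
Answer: 230010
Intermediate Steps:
(712 - 202)*(-254 + 705) = 510*451 = 230010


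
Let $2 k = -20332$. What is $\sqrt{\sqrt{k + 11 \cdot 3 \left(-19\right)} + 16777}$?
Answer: $\sqrt{16777 + i \sqrt{10793}} \approx 129.53 + 0.401 i$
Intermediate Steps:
$k = -10166$ ($k = \frac{1}{2} \left(-20332\right) = -10166$)
$\sqrt{\sqrt{k + 11 \cdot 3 \left(-19\right)} + 16777} = \sqrt{\sqrt{-10166 + 11 \cdot 3 \left(-19\right)} + 16777} = \sqrt{\sqrt{-10166 + 33 \left(-19\right)} + 16777} = \sqrt{\sqrt{-10166 - 627} + 16777} = \sqrt{\sqrt{-10793} + 16777} = \sqrt{i \sqrt{10793} + 16777} = \sqrt{16777 + i \sqrt{10793}}$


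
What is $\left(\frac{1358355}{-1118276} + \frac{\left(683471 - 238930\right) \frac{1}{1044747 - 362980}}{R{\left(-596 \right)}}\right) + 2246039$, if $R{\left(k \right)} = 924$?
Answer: $\frac{197780751550524548611}{88057624311426} \approx 2.246 \cdot 10^{6}$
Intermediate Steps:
$\left(\frac{1358355}{-1118276} + \frac{\left(683471 - 238930\right) \frac{1}{1044747 - 362980}}{R{\left(-596 \right)}}\right) + 2246039 = \left(\frac{1358355}{-1118276} + \frac{\left(683471 - 238930\right) \frac{1}{1044747 - 362980}}{924}\right) + 2246039 = \left(1358355 \left(- \frac{1}{1118276}\right) + \frac{444541}{681767} \cdot \frac{1}{924}\right) + 2246039 = \left(- \frac{1358355}{1118276} + 444541 \cdot \frac{1}{681767} \cdot \frac{1}{924}\right) + 2246039 = \left(- \frac{1358355}{1118276} + \frac{444541}{681767} \cdot \frac{1}{924}\right) + 2246039 = \left(- \frac{1358355}{1118276} + \frac{444541}{629952708}\right) + 2246039 = - \frac{106900286393003}{88057624311426} + 2246039 = \frac{197780751550524548611}{88057624311426}$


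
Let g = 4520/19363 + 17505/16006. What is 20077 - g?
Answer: 6221936425271/309924178 ≈ 20076.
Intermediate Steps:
g = 411296435/309924178 (g = 4520*(1/19363) + 17505*(1/16006) = 4520/19363 + 17505/16006 = 411296435/309924178 ≈ 1.3271)
20077 - g = 20077 - 1*411296435/309924178 = 20077 - 411296435/309924178 = 6221936425271/309924178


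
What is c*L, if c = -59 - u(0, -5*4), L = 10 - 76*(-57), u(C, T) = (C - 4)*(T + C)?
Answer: -603538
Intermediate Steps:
u(C, T) = (-4 + C)*(C + T)
L = 4342 (L = 10 + 4332 = 4342)
c = -139 (c = -59 - (0² - 4*0 - (-20)*4 + 0*(-5*4)) = -59 - (0 + 0 - 4*(-20) + 0*(-20)) = -59 - (0 + 0 + 80 + 0) = -59 - 1*80 = -59 - 80 = -139)
c*L = -139*4342 = -603538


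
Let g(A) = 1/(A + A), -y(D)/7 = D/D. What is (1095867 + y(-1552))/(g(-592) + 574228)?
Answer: 1297498240/679885951 ≈ 1.9084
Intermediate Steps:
y(D) = -7 (y(D) = -7*D/D = -7*1 = -7)
g(A) = 1/(2*A)
(1095867 + y(-1552))/(g(-592) + 574228) = (1095867 - 7)/((½)/(-592) + 574228) = 1095860/((½)*(-1/592) + 574228) = 1095860/(-1/1184 + 574228) = 1095860/(679885951/1184) = 1095860*(1184/679885951) = 1297498240/679885951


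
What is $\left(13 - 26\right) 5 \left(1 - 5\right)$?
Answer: $260$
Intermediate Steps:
$\left(13 - 26\right) 5 \left(1 - 5\right) = - 13 \cdot 5 \left(-4\right) = \left(-13\right) \left(-20\right) = 260$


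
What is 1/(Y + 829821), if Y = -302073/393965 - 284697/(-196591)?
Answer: 2670688735/2216195416622313 ≈ 1.2051e-6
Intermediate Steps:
Y = 1819855878/2670688735 (Y = -302073*1/393965 - 284697*(-1/196591) = -302073/393965 + 284697/196591 = 1819855878/2670688735 ≈ 0.68142)
1/(Y + 829821) = 1/(1819855878/2670688735 + 829821) = 1/(2216195416622313/2670688735) = 2670688735/2216195416622313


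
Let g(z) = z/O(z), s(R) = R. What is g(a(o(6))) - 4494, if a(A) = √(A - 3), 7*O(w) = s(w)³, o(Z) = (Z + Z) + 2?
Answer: -49427/11 ≈ -4493.4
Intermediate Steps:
o(Z) = 2 + 2*Z (o(Z) = 2*Z + 2 = 2 + 2*Z)
O(w) = w³/7
a(A) = √(-3 + A)
g(z) = 7/z² (g(z) = z/((z³/7)) = z*(7/z³) = 7/z²)
g(a(o(6))) - 4494 = 7/(√(-3 + (2 + 2*6)))² - 4494 = 7/(√(-3 + (2 + 12)))² - 4494 = 7/(√(-3 + 14))² - 4494 = 7/(√11)² - 4494 = 7*(1/11) - 4494 = 7/11 - 4494 = -49427/11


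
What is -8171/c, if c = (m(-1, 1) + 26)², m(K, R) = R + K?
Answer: -8171/676 ≈ -12.087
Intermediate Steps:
m(K, R) = K + R
c = 676 (c = ((-1 + 1) + 26)² = (0 + 26)² = 26² = 676)
-8171/c = -8171/676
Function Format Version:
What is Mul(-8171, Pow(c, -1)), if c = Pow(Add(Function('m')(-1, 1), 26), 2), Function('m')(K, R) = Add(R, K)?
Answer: Rational(-8171, 676) ≈ -12.087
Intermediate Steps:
Function('m')(K, R) = Add(K, R)
c = 676 (c = Pow(Add(Add(-1, 1), 26), 2) = Pow(Add(0, 26), 2) = Pow(26, 2) = 676)
Mul(-8171, Pow(c, -1)) = Mul(-8171, Pow(676, -1)) = Mul(-8171, Rational(1, 676)) = Rational(-8171, 676)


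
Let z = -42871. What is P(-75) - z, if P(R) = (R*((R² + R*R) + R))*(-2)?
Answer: 1719121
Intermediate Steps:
P(R) = -2*R*(R + 2*R²) (P(R) = (R*((R² + R²) + R))*(-2) = (R*(2*R² + R))*(-2) = (R*(R + 2*R²))*(-2) = -2*R*(R + 2*R²))
P(-75) - z = (-75)²*(-2 - 4*(-75)) - 1*(-42871) = 5625*(-2 + 300) + 42871 = 5625*298 + 42871 = 1676250 + 42871 = 1719121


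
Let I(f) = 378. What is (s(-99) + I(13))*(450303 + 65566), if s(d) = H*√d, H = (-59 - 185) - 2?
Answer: 194998482 - 380711322*I*√11 ≈ 1.95e+8 - 1.2627e+9*I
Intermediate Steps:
H = -246 (H = -244 - 2 = -246)
s(d) = -246*√d
(s(-99) + I(13))*(450303 + 65566) = (-738*I*√11 + 378)*(450303 + 65566) = (-738*I*√11 + 378)*515869 = (378 - 738*I*√11)*515869 = 194998482 - 380711322*I*√11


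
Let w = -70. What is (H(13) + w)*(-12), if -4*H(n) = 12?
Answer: 876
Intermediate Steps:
H(n) = -3 (H(n) = -¼*12 = -3)
(H(13) + w)*(-12) = (-3 - 70)*(-12) = -73*(-12) = 876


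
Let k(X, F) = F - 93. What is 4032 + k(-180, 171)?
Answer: 4110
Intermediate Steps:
k(X, F) = -93 + F
4032 + k(-180, 171) = 4032 + (-93 + 171) = 4032 + 78 = 4110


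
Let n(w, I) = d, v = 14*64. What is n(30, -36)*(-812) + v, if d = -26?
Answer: 22008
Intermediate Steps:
v = 896
n(w, I) = -26
n(30, -36)*(-812) + v = -26*(-812) + 896 = 21112 + 896 = 22008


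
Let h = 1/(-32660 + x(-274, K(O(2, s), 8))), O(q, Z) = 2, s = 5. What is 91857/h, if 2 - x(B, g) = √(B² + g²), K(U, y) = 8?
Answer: -2999865906 - 3123138*√65 ≈ -3.0250e+9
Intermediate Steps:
x(B, g) = 2 - √(B² + g²)
h = 1/(-32658 - 34*√65) (h = 1/(-32660 + (2 - √((-274)² + 8²))) = 1/(-32660 + (2 - √(75076 + 64))) = 1/(-32660 + (2 - √75140)) = 1/(-32660 + (2 - 34*√65)) = 1/(-32658 - 34*√65) ≈ -3.0365e-5)
91857/h = 91857/(-16329/533234912 + 17*√65/533234912)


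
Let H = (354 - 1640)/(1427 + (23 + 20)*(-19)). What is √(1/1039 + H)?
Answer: 14*I*√1079661265/316895 ≈ 1.4516*I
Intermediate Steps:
H = -643/305 (H = -1286/(1427 + 43*(-19)) = -1286/(1427 - 817) = -1286/610 = -1286*1/610 = -643/305 ≈ -2.1082)
√(1/1039 + H) = √(1/1039 - 643/305) = √(-667772/316895) = 14*I*√1079661265/316895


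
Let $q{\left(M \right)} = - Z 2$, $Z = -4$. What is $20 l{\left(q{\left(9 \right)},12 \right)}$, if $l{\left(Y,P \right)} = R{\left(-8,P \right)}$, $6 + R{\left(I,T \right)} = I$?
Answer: $-280$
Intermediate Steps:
$q{\left(M \right)} = 8$ ($q{\left(M \right)} = \left(-1\right) \left(-4\right) 2 = 4 \cdot 2 = 8$)
$R{\left(I,T \right)} = -6 + I$
$l{\left(Y,P \right)} = -14$ ($l{\left(Y,P \right)} = -6 - 8 = -14$)
$20 l{\left(q{\left(9 \right)},12 \right)} = 20 \left(-14\right) = -280$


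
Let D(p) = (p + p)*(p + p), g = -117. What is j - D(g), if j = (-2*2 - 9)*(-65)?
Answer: -53911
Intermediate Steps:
D(p) = 4*p² (D(p) = (2*p)*(2*p) = 4*p²)
j = 845 (j = (-4 - 9)*(-65) = -13*(-65) = 845)
j - D(g) = 845 - 4*(-117)² = 845 - 4*13689 = 845 - 1*54756 = 845 - 54756 = -53911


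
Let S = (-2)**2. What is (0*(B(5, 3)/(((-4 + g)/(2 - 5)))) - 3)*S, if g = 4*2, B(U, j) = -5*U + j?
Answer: -12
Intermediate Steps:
S = 4
B(U, j) = j - 5*U
g = 8
(0*(B(5, 3)/(((-4 + g)/(2 - 5)))) - 3)*S = (0*((3 - 5*5)/(((-4 + 8)/(2 - 5)))) - 3)*4 = (0*((3 - 25)/((4/(-3)))) - 3)*4 = (0*(-22/(4*(-1/3))) - 3)*4 = (0*(-22/(-4/3)) - 3)*4 = (0*(-22*(-3/4)) - 3)*4 = (0*(33/2) - 3)*4 = (0 - 3)*4 = -3*4 = -12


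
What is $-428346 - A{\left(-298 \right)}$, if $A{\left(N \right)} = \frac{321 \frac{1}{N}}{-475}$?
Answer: $- \frac{60632376621}{141550} \approx -4.2835 \cdot 10^{5}$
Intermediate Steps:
$A{\left(N \right)} = - \frac{321}{475 N}$ ($A{\left(N \right)} = \frac{321}{N} \left(- \frac{1}{475}\right) = - \frac{321}{475 N}$)
$-428346 - A{\left(-298 \right)} = -428346 - - \frac{321}{475 \left(-298\right)} = -428346 - \left(- \frac{321}{475}\right) \left(- \frac{1}{298}\right) = -428346 - \frac{321}{141550} = - \frac{60632376621}{141550}$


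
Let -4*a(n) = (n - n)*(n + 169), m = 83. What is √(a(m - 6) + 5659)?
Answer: √5659 ≈ 75.226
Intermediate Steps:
a(n) = 0 (a(n) = -(n - n)*(n + 169)/4 = -0*(169 + n) = -¼*0 = 0)
√(a(m - 6) + 5659) = √(0 + 5659) = √5659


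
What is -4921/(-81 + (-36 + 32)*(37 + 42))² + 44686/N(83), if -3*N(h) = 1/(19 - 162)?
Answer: 3021410862125/157609 ≈ 1.9170e+7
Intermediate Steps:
N(h) = 1/429 (N(h) = -1/(3*(19 - 162)) = -⅓/(-143) = -⅓*(-1/143) = 1/429)
-4921/(-81 + (-36 + 32)*(37 + 42))² + 44686/N(83) = -4921/(-81 + (-36 + 32)*(37 + 42))² + 44686/(1/429) = -4921/(-81 - 4*79)² + 44686*429 = -4921/(-81 - 316)² + 19170294 = -4921/((-397)²) + 19170294 = -4921/157609 + 19170294 = 3021410862125/157609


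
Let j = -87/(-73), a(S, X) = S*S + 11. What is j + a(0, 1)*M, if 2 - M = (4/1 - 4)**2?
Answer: 1693/73 ≈ 23.192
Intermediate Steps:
a(S, X) = 11 + S**2 (a(S, X) = S**2 + 11 = 11 + S**2)
j = 87/73 (j = -87*(-1/73) = 87/73 ≈ 1.1918)
M = 2 (M = 2 - (4/1 - 4)**2 = 2 - (4*1 - 4)**2 = 2 - (4 - 4)**2 = 2 - 1*0**2 = 2 - 1*0 = 2 + 0 = 2)
j + a(0, 1)*M = 87/73 + (11 + 0**2)*2 = 87/73 + (11 + 0)*2 = 87/73 + 11*2 = 87/73 + 22 = 1693/73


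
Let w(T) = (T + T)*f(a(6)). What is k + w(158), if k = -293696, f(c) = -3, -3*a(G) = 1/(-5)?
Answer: -294644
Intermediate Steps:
a(G) = 1/15 (a(G) = -⅓/(-5) = -⅓*(-⅕) = 1/15)
w(T) = -6*T (w(T) = (T + T)*(-3) = (2*T)*(-3) = -6*T)
k + w(158) = -293696 - 6*158 = -293696 - 948 = -294644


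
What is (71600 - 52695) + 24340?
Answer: 43245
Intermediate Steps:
(71600 - 52695) + 24340 = 18905 + 24340 = 43245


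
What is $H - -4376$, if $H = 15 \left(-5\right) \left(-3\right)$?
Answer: $4601$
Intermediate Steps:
$H = 225$ ($H = \left(-75\right) \left(-3\right) = 225$)
$H - -4376 = 225 - -4376 = 225 + 4376 = 4601$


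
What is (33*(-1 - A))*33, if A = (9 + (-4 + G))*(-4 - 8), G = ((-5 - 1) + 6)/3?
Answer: 64251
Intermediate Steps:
G = 0 (G = (-6 + 6)*(⅓) = 0*(⅓) = 0)
A = -60 (A = (9 + (-4 + 0))*(-4 - 8) = (9 - 4)*(-12) = 5*(-12) = -60)
(33*(-1 - A))*33 = (33*(-1 - 1*(-60)))*33 = (33*(-1 + 60))*33 = (33*59)*33 = 1947*33 = 64251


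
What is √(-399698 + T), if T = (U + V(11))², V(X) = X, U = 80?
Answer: I*√391417 ≈ 625.63*I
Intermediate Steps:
T = 8281 (T = (80 + 11)² = 91² = 8281)
√(-399698 + T) = √(-399698 + 8281) = √(-391417) = I*√391417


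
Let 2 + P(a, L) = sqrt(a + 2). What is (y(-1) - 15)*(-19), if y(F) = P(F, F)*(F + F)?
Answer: 247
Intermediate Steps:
P(a, L) = -2 + sqrt(2 + a) (P(a, L) = -2 + sqrt(a + 2) = -2 + sqrt(2 + a))
y(F) = 2*F*(-2 + sqrt(2 + F)) (y(F) = (-2 + sqrt(2 + F))*(F + F) = (-2 + sqrt(2 + F))*(2*F) = 2*F*(-2 + sqrt(2 + F)))
(y(-1) - 15)*(-19) = (2*(-1)*(-2 + sqrt(2 - 1)) - 15)*(-19) = (2*(-1)*(-2 + sqrt(1)) - 15)*(-19) = (2*(-1)*(-2 + 1) - 15)*(-19) = (2*(-1)*(-1) - 15)*(-19) = (2 - 15)*(-19) = -13*(-19) = 247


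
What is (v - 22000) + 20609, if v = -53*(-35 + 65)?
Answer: -2981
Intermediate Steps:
v = -1590 (v = -53*30 = -1590)
(v - 22000) + 20609 = (-1590 - 22000) + 20609 = -23590 + 20609 = -2981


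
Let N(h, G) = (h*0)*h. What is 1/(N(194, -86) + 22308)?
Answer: 1/22308 ≈ 4.4827e-5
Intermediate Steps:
N(h, G) = 0 (N(h, G) = 0*h = 0)
1/(N(194, -86) + 22308) = 1/(0 + 22308) = 1/22308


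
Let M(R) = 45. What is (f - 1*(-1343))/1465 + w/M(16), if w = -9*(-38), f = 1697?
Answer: 14174/1465 ≈ 9.6751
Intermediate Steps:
w = 342
(f - 1*(-1343))/1465 + w/M(16) = (1697 - 1*(-1343))/1465 + 342/45 = (1697 + 1343)*(1/1465) + 342*(1/45) = 3040*(1/1465) + 38/5 = 608/293 + 38/5 = 14174/1465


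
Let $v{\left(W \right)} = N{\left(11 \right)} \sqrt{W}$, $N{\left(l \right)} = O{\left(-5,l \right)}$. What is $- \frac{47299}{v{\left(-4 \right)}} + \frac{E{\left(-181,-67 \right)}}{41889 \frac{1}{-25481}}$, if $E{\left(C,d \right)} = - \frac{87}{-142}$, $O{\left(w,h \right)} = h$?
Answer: $- \frac{738949}{1982746} + \frac{47299 i}{22} \approx -0.37269 + 2150.0 i$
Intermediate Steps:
$N{\left(l \right)} = l$
$E{\left(C,d \right)} = \frac{87}{142}$ ($E{\left(C,d \right)} = \left(-87\right) \left(- \frac{1}{142}\right) = \frac{87}{142}$)
$v{\left(W \right)} = 11 \sqrt{W}$
$- \frac{47299}{v{\left(-4 \right)}} + \frac{E{\left(-181,-67 \right)}}{41889 \frac{1}{-25481}} = - \frac{47299}{11 \sqrt{-4}} + \frac{87}{142 \frac{41889}{-25481}} = - \frac{47299}{11 \cdot 2 i} + \frac{87}{142 \cdot 41889 \left(- \frac{1}{25481}\right)} = - \frac{47299}{22 i} + \frac{87}{142 \left(- \frac{41889}{25481}\right)} = - 47299 \left(- \frac{i}{22}\right) + \frac{87}{142} \left(- \frac{25481}{41889}\right) = \frac{47299 i}{22} - \frac{738949}{1982746} = - \frac{738949}{1982746} + \frac{47299 i}{22}$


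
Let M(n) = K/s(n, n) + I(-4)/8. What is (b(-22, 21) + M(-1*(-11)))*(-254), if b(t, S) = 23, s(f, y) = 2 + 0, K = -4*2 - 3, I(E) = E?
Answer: -4318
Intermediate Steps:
K = -11 (K = -8 - 3 = -11)
s(f, y) = 2
M(n) = -6 (M(n) = -11/2 - 4/8 = -11*½ - 4*⅛ = -11/2 - ½ = -6)
(b(-22, 21) + M(-1*(-11)))*(-254) = (23 - 6)*(-254) = 17*(-254) = -4318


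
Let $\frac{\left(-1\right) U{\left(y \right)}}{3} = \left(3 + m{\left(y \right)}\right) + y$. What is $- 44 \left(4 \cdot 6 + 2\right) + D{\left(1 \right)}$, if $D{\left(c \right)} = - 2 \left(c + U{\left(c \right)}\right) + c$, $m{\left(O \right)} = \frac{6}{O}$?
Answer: $-1085$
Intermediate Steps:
$U{\left(y \right)} = -9 - \frac{18}{y} - 3 y$ ($U{\left(y \right)} = - 3 \left(\left(3 + \frac{6}{y}\right) + y\right) = - 3 \left(3 + y + \frac{6}{y}\right) = -9 - \frac{18}{y} - 3 y$)
$D{\left(c \right)} = 18 + 5 c + \frac{36}{c}$ ($D{\left(c \right)} = - 2 \left(c - \left(9 + 3 c + \frac{18}{c}\right)\right) + c = - 2 \left(-9 - \frac{18}{c} - 2 c\right) + c = \left(18 + 4 c + \frac{36}{c}\right) + c = 18 + 5 c + \frac{36}{c}$)
$- 44 \left(4 \cdot 6 + 2\right) + D{\left(1 \right)} = - 44 \left(4 \cdot 6 + 2\right) + \left(18 + 5 \cdot 1 + \frac{36}{1}\right) = - 44 \left(24 + 2\right) + \left(18 + 5 + 36 \cdot 1\right) = \left(-44\right) 26 + \left(18 + 5 + 36\right) = -1144 + 59 = -1085$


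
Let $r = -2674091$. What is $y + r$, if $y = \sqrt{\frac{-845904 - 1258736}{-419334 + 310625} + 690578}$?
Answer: $-2674091 + \frac{\sqrt{8161235602981378}}{108709} \approx -2.6733 \cdot 10^{6}$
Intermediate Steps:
$y = \frac{\sqrt{8161235602981378}}{108709}$ ($y = \sqrt{- \frac{2104640}{-108709} + 690578} = \sqrt{\left(-2104640\right) \left(- \frac{1}{108709}\right) + 690578} = \sqrt{\frac{2104640}{108709} + 690578} = \sqrt{\frac{75074148442}{108709}} = \frac{\sqrt{8161235602981378}}{108709} \approx 831.02$)
$y + r = \frac{\sqrt{8161235602981378}}{108709} - 2674091 = -2674091 + \frac{\sqrt{8161235602981378}}{108709}$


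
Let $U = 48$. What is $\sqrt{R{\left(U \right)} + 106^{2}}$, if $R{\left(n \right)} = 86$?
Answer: $3 \sqrt{1258} \approx 106.4$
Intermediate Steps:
$\sqrt{R{\left(U \right)} + 106^{2}} = \sqrt{86 + 106^{2}} = \sqrt{86 + 11236} = \sqrt{11322} = 3 \sqrt{1258}$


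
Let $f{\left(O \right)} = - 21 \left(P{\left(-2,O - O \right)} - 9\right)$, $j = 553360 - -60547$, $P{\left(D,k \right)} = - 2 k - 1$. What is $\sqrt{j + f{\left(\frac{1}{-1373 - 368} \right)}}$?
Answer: $7 \sqrt{12533} \approx 783.66$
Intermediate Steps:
$P{\left(D,k \right)} = -1 - 2 k$
$j = 613907$ ($j = 553360 + 60547 = 613907$)
$f{\left(O \right)} = 210$ ($f{\left(O \right)} = - 21 \left(\left(-1 - 2 \left(O - O\right)\right) - 9\right) = - 21 \left(\left(-1 - 0\right) - 9\right) = - 21 \left(\left(-1 + 0\right) - 9\right) = - 21 \left(-1 - 9\right) = \left(-21\right) \left(-10\right) = 210$)
$\sqrt{j + f{\left(\frac{1}{-1373 - 368} \right)}} = \sqrt{613907 + 210} = \sqrt{614117} = 7 \sqrt{12533}$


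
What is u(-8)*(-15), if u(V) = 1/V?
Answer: 15/8 ≈ 1.8750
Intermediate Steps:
u(-8)*(-15) = -15/(-8) = -⅛*(-15) = 15/8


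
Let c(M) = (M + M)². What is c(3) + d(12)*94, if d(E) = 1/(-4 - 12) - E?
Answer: -8783/8 ≈ -1097.9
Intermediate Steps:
c(M) = 4*M² (c(M) = (2*M)² = 4*M²)
d(E) = -1/16 - E (d(E) = 1/(-16) - E = -1/16 - E)
c(3) + d(12)*94 = 4*3² + (-1/16 - 1*12)*94 = 4*9 + (-1/16 - 12)*94 = 36 - 193/16*94 = 36 - 9071/8 = -8783/8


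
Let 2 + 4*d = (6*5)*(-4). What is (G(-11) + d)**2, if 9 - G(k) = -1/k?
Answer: 225625/484 ≈ 466.17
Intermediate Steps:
d = -61/2 (d = -1/2 + ((6*5)*(-4))/4 = -1/2 + (30*(-4))/4 = -1/2 + (1/4)*(-120) = -1/2 - 30 = -61/2 ≈ -30.500)
G(k) = 9 + 1/k (G(k) = 9 - (-1)/k = 9 + 1/k)
(G(-11) + d)**2 = ((9 + 1/(-11)) - 61/2)**2 = ((9 - 1/11) - 61/2)**2 = (98/11 - 61/2)**2 = (-475/22)**2 = 225625/484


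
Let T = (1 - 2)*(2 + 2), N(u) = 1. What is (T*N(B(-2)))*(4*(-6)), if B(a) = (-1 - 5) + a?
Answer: 96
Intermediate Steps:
B(a) = -6 + a
T = -4 (T = -1*4 = -4)
(T*N(B(-2)))*(4*(-6)) = (-4*1)*(4*(-6)) = -4*(-24) = 96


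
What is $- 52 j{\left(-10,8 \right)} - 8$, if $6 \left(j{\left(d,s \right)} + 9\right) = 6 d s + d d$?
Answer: $\frac{11260}{3} \approx 3753.3$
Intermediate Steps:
$j{\left(d,s \right)} = -9 + \frac{d^{2}}{6} + d s$ ($j{\left(d,s \right)} = -9 + \frac{6 d s + d d}{6} = -9 + \frac{6 d s + d^{2}}{6} = -9 + \frac{d^{2} + 6 d s}{6} = -9 + \left(\frac{d^{2}}{6} + d s\right) = -9 + \frac{d^{2}}{6} + d s$)
$- 52 j{\left(-10,8 \right)} - 8 = - 52 \left(-9 + \frac{\left(-10\right)^{2}}{6} - 80\right) - 8 = - 52 \left(-9 + \frac{1}{6} \cdot 100 - 80\right) - 8 = - 52 \left(-9 + \frac{50}{3} - 80\right) - 8 = \left(-52\right) \left(- \frac{217}{3}\right) - 8 = \frac{11284}{3} - 8 = \frac{11260}{3}$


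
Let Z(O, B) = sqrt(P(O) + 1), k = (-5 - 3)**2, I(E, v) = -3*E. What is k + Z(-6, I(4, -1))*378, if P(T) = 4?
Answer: 64 + 378*sqrt(5) ≈ 909.23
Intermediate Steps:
k = 64 (k = (-8)**2 = 64)
Z(O, B) = sqrt(5) (Z(O, B) = sqrt(4 + 1) = sqrt(5))
k + Z(-6, I(4, -1))*378 = 64 + sqrt(5)*378 = 64 + 378*sqrt(5)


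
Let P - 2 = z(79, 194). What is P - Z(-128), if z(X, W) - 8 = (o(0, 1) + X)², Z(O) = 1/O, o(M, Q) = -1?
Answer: 780033/128 ≈ 6094.0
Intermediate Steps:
z(X, W) = 8 + (-1 + X)²
P = 6094 (P = 2 + (8 + (-1 + 79)²) = 2 + (8 + 78²) = 2 + (8 + 6084) = 2 + 6092 = 6094)
P - Z(-128) = 6094 - 1/(-128) = 6094 - 1*(-1/128) = 6094 + 1/128 = 780033/128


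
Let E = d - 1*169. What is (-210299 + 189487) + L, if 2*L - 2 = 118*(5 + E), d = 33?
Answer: -28540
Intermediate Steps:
E = -136 (E = 33 - 1*169 = 33 - 169 = -136)
L = -7728 (L = 1 + (118*(5 - 136))/2 = 1 + (118*(-131))/2 = 1 + (½)*(-15458) = 1 - 7729 = -7728)
(-210299 + 189487) + L = (-210299 + 189487) - 7728 = -20812 - 7728 = -28540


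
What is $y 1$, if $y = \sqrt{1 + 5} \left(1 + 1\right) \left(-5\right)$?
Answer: $- 10 \sqrt{6} \approx -24.495$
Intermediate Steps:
$y = - 10 \sqrt{6}$ ($y = \sqrt{6} \cdot 2 \left(-5\right) = 2 \sqrt{6} \left(-5\right) = - 10 \sqrt{6} \approx -24.495$)
$y 1 = - 10 \sqrt{6} \cdot 1 = - 10 \sqrt{6}$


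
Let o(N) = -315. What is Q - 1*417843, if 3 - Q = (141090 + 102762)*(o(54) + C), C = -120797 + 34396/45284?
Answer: 334340832913116/11321 ≈ 2.9533e+10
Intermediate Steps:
C = -1367534238/11321 (C = -120797 + 34396*(1/45284) = -120797 + 8599/11321 = -1367534238/11321 ≈ -1.2080e+5)
Q = 334345563313719/11321 (Q = 3 - (141090 + 102762)*(-315 - 1367534238/11321) = 3 - 243852*(-1371100353)/11321 = 3 - 1*(-334345563279756/11321) = 3 + 334345563279756/11321 = 334345563313719/11321 ≈ 2.9533e+10)
Q - 1*417843 = 334345563313719/11321 - 1*417843 = 334345563313719/11321 - 417843 = 334340832913116/11321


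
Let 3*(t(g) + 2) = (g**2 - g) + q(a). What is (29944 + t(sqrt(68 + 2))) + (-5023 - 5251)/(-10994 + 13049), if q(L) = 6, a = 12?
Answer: 61572596/2055 - sqrt(70)/3 ≈ 29960.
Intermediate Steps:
t(g) = -g/3 + g**2/3 (t(g) = -2 + ((g**2 - g) + 6)/3 = -2 + (6 + g**2 - g)/3 = -2 + (2 - g/3 + g**2/3) = -g/3 + g**2/3)
(29944 + t(sqrt(68 + 2))) + (-5023 - 5251)/(-10994 + 13049) = (29944 + sqrt(68 + 2)*(-1 + sqrt(68 + 2))/3) + (-5023 - 5251)/(-10994 + 13049) = (29944 + sqrt(70)*(-1 + sqrt(70))/3) - 10274/2055 = 61524646/2055 + sqrt(70)*(-1 + sqrt(70))/3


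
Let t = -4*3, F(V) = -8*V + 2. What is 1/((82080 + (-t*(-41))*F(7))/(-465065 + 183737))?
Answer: -11722/4527 ≈ -2.5894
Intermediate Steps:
F(V) = 2 - 8*V
t = -12
1/((82080 + (-t*(-41))*F(7))/(-465065 + 183737)) = 1/((82080 + (-1*(-12)*(-41))*(2 - 8*7))/(-465065 + 183737)) = 1/((82080 + (12*(-41))*(2 - 56))/(-281328)) = 1/((82080 - 492*(-54))*(-1/281328)) = 1/((82080 + 26568)*(-1/281328)) = 1/(108648*(-1/281328)) = 1/(-4527/11722) = -11722/4527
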